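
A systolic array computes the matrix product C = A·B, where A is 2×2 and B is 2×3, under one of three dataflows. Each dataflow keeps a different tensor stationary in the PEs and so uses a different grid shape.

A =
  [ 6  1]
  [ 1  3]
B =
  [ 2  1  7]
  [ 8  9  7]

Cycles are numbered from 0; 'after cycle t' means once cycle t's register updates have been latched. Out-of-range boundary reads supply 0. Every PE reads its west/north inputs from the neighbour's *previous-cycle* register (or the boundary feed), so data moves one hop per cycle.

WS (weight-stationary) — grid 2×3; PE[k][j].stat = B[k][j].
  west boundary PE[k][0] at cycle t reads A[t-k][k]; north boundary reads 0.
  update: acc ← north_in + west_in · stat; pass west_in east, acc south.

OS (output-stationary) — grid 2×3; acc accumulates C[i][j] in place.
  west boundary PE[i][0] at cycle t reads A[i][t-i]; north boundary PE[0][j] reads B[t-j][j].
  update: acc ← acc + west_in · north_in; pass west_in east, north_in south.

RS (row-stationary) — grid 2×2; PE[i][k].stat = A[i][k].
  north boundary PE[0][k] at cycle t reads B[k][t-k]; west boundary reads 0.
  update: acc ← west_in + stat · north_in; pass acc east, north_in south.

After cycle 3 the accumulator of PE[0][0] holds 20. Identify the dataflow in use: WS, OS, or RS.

dataflow = OS

WS (2×3 grid), PE[0][0]:
  @0  [0,0]  acc 12  |  →6  ↓12
  @1  [0,0]  acc 2  |  →1  ↓2
  @2  [0,0]  acc 0  |  →0  ↓0
  @3  [0,0]  acc 0  |  →0  ↓0
OS (2×3 grid), PE[0][0]:
  @0  [0,0]  acc 12  |  →6  ↓2
  @1  [0,0]  acc 20  |  →1  ↓8
  @2  [0,0]  acc 20  |  →0  ↓0
  @3  [0,0]  acc 20  |  →0  ↓0
RS (2×2 grid), PE[0][0]:
  @0  [0,0]  acc 12  |  →12  ↓2
  @1  [0,0]  acc 6  |  →6  ↓1
  @2  [0,0]  acc 42  |  →42  ↓7
  @3  [0,0]  acc 0  |  →0  ↓0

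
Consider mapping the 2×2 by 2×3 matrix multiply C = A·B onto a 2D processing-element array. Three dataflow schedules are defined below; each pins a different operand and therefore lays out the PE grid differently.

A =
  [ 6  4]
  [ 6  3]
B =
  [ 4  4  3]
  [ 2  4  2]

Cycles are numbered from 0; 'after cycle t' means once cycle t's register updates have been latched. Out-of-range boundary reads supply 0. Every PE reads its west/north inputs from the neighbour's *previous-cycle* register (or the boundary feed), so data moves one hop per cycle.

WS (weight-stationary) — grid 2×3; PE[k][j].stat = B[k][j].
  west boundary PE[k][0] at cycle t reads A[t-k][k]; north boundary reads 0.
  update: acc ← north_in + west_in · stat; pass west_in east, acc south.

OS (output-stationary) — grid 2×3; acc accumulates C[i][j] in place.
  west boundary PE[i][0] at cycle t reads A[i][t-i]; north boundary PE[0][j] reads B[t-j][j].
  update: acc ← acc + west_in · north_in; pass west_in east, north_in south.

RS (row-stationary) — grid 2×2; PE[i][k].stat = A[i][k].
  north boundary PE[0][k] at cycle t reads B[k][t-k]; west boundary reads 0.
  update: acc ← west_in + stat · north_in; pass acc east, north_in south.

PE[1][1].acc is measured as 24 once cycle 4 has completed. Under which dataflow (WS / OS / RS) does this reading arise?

dataflow = RS

Under WS (2×3), PE[1][1]:
  c0 r1c1: 0 / 0 / 0
  c1 r1c1: 0 / 0 / 0
  c2 r1c1: 40 / 4 / 40
  c3 r1c1: 36 / 3 / 36
  c4 r1c1: 0 / 0 / 0
Under OS (2×3), PE[1][1]:
  c0 r1c1: 0 / 0 / 0
  c1 r1c1: 0 / 0 / 0
  c2 r1c1: 24 / 6 / 4
  c3 r1c1: 36 / 3 / 4
  c4 r1c1: 36 / 0 / 0
Under RS (2×2), PE[1][1]:
  c0 r1c1: 0 / 0 / 0
  c1 r1c1: 0 / 0 / 0
  c2 r1c1: 30 / 30 / 2
  c3 r1c1: 36 / 36 / 4
  c4 r1c1: 24 / 24 / 2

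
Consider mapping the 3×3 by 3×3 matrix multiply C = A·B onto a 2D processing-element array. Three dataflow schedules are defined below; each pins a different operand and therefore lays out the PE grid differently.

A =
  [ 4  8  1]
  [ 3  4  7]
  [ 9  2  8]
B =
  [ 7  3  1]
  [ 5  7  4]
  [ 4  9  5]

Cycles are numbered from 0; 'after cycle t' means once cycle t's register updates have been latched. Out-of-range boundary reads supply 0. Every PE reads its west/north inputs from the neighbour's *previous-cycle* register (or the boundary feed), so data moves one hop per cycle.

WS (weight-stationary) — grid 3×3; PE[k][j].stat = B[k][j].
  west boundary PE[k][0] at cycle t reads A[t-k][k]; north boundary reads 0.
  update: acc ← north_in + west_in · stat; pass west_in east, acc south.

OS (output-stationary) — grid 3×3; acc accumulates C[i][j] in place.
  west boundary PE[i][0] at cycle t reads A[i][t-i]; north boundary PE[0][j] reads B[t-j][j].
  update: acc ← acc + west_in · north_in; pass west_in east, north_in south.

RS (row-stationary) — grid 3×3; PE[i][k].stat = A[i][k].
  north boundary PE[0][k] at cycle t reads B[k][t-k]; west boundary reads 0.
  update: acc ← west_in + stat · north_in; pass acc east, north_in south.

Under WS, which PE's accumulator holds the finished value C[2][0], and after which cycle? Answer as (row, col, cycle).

(row, col, cycle) = (2, 0, 4)

Under WS, C[2][0] lands at PE[2][0]:
  t=0 PE[2][0]: acc=0 h=0 v=0
  t=1 PE[2][0]: acc=0 h=0 v=0
  t=2 PE[2][0]: acc=72 h=1 v=72
  t=3 PE[2][0]: acc=69 h=7 v=69
  t=4 PE[2][0]: acc=105 h=8 v=105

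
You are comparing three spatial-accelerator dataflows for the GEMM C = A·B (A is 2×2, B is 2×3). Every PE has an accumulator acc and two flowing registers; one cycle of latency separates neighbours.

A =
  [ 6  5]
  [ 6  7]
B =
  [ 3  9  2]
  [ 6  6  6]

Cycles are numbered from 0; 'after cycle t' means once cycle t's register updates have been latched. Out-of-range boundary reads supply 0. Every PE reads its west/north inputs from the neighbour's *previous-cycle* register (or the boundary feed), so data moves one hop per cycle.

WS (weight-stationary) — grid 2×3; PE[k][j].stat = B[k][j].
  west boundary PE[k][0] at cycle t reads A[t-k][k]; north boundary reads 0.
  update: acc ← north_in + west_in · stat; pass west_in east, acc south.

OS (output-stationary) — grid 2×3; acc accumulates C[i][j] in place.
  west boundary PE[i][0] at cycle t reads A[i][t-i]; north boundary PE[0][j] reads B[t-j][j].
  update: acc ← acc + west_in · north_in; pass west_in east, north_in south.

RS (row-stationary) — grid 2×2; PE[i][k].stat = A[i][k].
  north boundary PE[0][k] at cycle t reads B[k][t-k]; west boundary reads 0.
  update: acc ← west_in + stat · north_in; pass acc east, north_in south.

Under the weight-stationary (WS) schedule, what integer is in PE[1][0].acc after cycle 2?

PE[1][0].acc = 60

WS (2×3). Following PE[1][0] plus its west/north inputs:
  [0] (0,0) acc=18 (h:6 v:18)
  [0] (1,0) acc=0 (h:0 v:0)
  [1] (0,0) acc=18 (h:6 v:18)
  [1] (1,0) acc=48 (h:5 v:48)
  [2] (0,0) acc=0 (h:0 v:0)
  [2] (1,0) acc=60 (h:7 v:60)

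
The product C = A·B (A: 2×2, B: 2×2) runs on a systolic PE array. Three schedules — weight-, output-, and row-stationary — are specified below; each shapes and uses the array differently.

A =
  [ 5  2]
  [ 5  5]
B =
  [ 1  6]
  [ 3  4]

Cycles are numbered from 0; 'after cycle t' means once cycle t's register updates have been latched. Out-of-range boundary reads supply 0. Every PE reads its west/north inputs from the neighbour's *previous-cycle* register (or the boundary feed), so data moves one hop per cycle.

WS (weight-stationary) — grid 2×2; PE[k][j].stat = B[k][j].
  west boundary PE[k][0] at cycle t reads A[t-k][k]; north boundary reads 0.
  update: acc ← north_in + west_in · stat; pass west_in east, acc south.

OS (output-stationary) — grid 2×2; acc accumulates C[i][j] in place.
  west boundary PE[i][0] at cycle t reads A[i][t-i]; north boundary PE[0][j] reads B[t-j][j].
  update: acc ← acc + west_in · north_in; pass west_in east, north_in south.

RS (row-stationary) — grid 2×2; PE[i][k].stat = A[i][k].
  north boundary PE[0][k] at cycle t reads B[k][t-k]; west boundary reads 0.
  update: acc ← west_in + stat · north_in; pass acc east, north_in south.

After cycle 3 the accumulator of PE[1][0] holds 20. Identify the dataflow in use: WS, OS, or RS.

WS (2×2 grid), PE[1][0]:
  c0 r1c0: 0 / 0 / 0
  c1 r1c0: 11 / 2 / 11
  c2 r1c0: 20 / 5 / 20
  c3 r1c0: 0 / 0 / 0
OS (2×2 grid), PE[1][0]:
  c0 r1c0: 0 / 0 / 0
  c1 r1c0: 5 / 5 / 1
  c2 r1c0: 20 / 5 / 3
  c3 r1c0: 20 / 0 / 0
RS (2×2 grid), PE[1][0]:
  c0 r1c0: 0 / 0 / 0
  c1 r1c0: 5 / 5 / 1
  c2 r1c0: 30 / 30 / 6
  c3 r1c0: 0 / 0 / 0

dataflow = OS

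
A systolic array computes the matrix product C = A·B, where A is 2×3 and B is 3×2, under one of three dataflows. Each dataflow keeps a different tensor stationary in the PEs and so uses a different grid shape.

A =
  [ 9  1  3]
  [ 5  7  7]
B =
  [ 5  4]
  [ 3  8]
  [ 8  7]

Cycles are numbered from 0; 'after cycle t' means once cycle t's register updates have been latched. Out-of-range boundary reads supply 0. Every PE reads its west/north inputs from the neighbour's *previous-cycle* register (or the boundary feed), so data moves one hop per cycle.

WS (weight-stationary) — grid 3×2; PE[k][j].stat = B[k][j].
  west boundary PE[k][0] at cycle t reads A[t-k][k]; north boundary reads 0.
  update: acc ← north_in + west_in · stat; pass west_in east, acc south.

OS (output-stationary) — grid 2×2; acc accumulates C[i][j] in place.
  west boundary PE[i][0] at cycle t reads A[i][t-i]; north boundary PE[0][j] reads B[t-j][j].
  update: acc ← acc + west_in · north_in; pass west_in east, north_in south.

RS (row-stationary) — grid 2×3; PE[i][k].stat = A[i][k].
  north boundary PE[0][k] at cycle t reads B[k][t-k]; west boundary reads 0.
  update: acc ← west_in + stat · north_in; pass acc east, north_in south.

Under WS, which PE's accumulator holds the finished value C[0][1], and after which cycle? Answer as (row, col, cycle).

WS — PE[2][1] is where C[0][1] collects:
  after 0 — PE[2][1] acc=0, pass-E 0, pass-S 0
  after 1 — PE[2][1] acc=0, pass-E 0, pass-S 0
  after 2 — PE[2][1] acc=0, pass-E 0, pass-S 0
  after 3 — PE[2][1] acc=65, pass-E 3, pass-S 65

(row, col, cycle) = (2, 1, 3)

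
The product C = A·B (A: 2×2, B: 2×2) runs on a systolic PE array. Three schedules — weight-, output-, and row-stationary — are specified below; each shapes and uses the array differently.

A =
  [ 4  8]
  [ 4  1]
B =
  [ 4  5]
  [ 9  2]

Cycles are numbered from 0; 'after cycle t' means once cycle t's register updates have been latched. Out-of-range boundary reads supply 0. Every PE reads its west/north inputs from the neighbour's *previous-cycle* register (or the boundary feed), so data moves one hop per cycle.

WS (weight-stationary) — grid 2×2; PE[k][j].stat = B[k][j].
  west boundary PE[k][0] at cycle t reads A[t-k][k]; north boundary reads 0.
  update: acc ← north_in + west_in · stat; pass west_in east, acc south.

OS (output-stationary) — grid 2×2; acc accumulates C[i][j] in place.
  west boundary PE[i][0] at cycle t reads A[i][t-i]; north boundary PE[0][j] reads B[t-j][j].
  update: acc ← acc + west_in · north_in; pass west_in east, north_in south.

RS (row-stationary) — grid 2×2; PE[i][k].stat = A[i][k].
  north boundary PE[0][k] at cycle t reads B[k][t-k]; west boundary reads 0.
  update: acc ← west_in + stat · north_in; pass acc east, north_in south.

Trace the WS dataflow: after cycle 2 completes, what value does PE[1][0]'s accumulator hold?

WS on a 2×2 grid — tracing PE[1][0] and its feeders:
  after 0 — PE[0][0] acc=16, pass-E 4, pass-S 16
  after 0 — PE[1][0] acc=0, pass-E 0, pass-S 0
  after 1 — PE[0][0] acc=16, pass-E 4, pass-S 16
  after 1 — PE[1][0] acc=88, pass-E 8, pass-S 88
  after 2 — PE[0][0] acc=0, pass-E 0, pass-S 0
  after 2 — PE[1][0] acc=25, pass-E 1, pass-S 25

PE[1][0].acc = 25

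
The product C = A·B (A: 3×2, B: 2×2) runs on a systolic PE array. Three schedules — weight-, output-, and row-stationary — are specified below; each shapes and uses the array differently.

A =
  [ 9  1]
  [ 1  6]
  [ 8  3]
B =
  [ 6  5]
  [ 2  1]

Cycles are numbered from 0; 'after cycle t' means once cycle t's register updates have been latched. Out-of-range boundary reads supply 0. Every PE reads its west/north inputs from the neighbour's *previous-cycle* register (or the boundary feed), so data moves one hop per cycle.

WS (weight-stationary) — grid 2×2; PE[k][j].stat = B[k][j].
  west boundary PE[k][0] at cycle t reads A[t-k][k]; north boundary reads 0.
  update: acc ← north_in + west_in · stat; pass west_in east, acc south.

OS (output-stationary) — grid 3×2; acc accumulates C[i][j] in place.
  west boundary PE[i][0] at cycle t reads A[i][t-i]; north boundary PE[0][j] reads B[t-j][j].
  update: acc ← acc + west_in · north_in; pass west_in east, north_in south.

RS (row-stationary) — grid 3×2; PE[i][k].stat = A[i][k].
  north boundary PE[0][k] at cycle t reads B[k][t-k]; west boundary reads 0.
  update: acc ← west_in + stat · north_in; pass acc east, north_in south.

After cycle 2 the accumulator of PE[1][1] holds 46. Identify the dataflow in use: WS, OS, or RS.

dataflow = WS

Under WS (2×2), PE[1][1]:
  cycle 0: PE[1][1] → acc 0, east 0, south 0
  cycle 1: PE[1][1] → acc 0, east 0, south 0
  cycle 2: PE[1][1] → acc 46, east 1, south 46
Under OS (3×2), PE[1][1]:
  cycle 0: PE[1][1] → acc 0, east 0, south 0
  cycle 1: PE[1][1] → acc 0, east 0, south 0
  cycle 2: PE[1][1] → acc 5, east 1, south 5
Under RS (3×2), PE[1][1]:
  cycle 0: PE[1][1] → acc 0, east 0, south 0
  cycle 1: PE[1][1] → acc 0, east 0, south 0
  cycle 2: PE[1][1] → acc 18, east 18, south 2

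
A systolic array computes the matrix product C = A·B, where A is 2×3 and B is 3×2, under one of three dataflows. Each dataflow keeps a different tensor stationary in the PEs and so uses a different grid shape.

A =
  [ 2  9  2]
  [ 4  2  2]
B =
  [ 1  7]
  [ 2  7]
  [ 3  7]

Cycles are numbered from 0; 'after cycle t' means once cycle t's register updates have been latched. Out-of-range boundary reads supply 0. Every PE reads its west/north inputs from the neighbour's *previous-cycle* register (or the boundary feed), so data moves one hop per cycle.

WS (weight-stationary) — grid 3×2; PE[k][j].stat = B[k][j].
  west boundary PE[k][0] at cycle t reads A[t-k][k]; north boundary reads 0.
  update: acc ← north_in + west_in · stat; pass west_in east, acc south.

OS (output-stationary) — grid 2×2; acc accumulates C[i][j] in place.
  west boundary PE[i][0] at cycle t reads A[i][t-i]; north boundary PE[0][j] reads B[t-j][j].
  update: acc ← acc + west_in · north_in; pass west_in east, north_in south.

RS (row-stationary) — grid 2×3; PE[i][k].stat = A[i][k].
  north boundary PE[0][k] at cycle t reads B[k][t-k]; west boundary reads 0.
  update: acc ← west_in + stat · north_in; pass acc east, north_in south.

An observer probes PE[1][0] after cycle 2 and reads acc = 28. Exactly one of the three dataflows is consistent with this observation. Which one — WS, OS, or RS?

dataflow = RS

— WS: 3×2; PE[1][0] trace:
  @0  [1,0]  acc 0  |  →0  ↓0
  @1  [1,0]  acc 20  |  →9  ↓20
  @2  [1,0]  acc 8  |  →2  ↓8
— OS: 2×2; PE[1][0] trace:
  @0  [1,0]  acc 0  |  →0  ↓0
  @1  [1,0]  acc 4  |  →4  ↓1
  @2  [1,0]  acc 8  |  →2  ↓2
— RS: 2×3; PE[1][0] trace:
  @0  [1,0]  acc 0  |  →0  ↓0
  @1  [1,0]  acc 4  |  →4  ↓1
  @2  [1,0]  acc 28  |  →28  ↓7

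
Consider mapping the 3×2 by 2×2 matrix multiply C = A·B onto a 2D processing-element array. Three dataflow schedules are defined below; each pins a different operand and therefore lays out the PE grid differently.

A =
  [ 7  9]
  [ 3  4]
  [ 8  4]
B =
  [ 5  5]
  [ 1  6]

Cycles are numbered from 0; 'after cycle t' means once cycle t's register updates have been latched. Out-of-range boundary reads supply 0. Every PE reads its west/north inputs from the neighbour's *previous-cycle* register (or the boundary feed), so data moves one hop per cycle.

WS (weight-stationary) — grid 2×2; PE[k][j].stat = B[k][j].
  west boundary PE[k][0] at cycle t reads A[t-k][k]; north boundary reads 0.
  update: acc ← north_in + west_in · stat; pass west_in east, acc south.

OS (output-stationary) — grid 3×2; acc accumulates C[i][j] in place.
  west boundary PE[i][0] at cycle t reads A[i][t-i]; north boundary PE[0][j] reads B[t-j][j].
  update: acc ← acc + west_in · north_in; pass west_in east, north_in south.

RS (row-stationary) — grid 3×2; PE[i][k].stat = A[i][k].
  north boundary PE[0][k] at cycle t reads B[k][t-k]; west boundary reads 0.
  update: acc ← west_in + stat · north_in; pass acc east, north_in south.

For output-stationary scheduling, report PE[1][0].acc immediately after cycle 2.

Tracing OS — 3×2 array, target PE[1][0]:
  after 0 — PE[0][0] acc=35, pass-E 7, pass-S 5
  after 0 — PE[1][0] acc=0, pass-E 0, pass-S 0
  after 1 — PE[0][0] acc=44, pass-E 9, pass-S 1
  after 1 — PE[1][0] acc=15, pass-E 3, pass-S 5
  after 2 — PE[0][0] acc=44, pass-E 0, pass-S 0
  after 2 — PE[1][0] acc=19, pass-E 4, pass-S 1

PE[1][0].acc = 19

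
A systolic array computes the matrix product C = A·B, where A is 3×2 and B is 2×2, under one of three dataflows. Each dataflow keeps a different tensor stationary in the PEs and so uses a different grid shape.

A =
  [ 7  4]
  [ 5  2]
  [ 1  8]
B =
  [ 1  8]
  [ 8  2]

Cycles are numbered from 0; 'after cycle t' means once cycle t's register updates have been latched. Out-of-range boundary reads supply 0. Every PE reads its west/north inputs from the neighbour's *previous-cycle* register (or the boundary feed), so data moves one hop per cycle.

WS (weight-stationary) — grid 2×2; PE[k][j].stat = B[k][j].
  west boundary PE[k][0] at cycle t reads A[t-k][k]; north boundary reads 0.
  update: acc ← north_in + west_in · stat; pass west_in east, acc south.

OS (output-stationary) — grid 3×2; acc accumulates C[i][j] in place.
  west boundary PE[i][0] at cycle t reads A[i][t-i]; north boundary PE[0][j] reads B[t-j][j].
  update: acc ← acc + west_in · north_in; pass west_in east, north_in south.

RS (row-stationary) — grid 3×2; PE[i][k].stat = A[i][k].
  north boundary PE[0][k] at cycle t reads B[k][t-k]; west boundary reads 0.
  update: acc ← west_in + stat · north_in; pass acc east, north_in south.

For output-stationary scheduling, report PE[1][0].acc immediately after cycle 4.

PE[1][0].acc = 21

OS (3×2). Following PE[1][0] plus its west/north inputs:
  c0 r0c0: 7 / 7 / 1
  c0 r1c0: 0 / 0 / 0
  c1 r0c0: 39 / 4 / 8
  c1 r1c0: 5 / 5 / 1
  c2 r0c0: 39 / 0 / 0
  c2 r1c0: 21 / 2 / 8
  c3 r0c0: 39 / 0 / 0
  c3 r1c0: 21 / 0 / 0
  c4 r0c0: 39 / 0 / 0
  c4 r1c0: 21 / 0 / 0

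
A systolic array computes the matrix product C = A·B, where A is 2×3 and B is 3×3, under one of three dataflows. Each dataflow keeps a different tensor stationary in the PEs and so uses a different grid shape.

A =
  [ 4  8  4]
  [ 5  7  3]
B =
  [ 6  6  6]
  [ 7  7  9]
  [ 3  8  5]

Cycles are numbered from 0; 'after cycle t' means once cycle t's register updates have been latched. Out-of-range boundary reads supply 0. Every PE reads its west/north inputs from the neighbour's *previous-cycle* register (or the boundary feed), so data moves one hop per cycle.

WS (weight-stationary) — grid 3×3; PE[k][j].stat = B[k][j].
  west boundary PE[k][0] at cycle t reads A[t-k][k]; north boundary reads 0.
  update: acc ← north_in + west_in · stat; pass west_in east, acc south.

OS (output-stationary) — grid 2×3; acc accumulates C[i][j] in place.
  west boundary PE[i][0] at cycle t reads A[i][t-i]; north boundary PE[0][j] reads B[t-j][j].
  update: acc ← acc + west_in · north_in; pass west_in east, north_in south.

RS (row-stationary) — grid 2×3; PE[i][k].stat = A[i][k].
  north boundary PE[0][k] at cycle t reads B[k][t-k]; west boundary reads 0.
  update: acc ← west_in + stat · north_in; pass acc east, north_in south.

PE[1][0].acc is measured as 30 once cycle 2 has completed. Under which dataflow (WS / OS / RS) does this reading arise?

dataflow = RS

WS (3×3 grid), PE[1][0]:
  @0  [1,0]  acc 0  |  →0  ↓0
  @1  [1,0]  acc 80  |  →8  ↓80
  @2  [1,0]  acc 79  |  →7  ↓79
OS (2×3 grid), PE[1][0]:
  @0  [1,0]  acc 0  |  →0  ↓0
  @1  [1,0]  acc 30  |  →5  ↓6
  @2  [1,0]  acc 79  |  →7  ↓7
RS (2×3 grid), PE[1][0]:
  @0  [1,0]  acc 0  |  →0  ↓0
  @1  [1,0]  acc 30  |  →30  ↓6
  @2  [1,0]  acc 30  |  →30  ↓6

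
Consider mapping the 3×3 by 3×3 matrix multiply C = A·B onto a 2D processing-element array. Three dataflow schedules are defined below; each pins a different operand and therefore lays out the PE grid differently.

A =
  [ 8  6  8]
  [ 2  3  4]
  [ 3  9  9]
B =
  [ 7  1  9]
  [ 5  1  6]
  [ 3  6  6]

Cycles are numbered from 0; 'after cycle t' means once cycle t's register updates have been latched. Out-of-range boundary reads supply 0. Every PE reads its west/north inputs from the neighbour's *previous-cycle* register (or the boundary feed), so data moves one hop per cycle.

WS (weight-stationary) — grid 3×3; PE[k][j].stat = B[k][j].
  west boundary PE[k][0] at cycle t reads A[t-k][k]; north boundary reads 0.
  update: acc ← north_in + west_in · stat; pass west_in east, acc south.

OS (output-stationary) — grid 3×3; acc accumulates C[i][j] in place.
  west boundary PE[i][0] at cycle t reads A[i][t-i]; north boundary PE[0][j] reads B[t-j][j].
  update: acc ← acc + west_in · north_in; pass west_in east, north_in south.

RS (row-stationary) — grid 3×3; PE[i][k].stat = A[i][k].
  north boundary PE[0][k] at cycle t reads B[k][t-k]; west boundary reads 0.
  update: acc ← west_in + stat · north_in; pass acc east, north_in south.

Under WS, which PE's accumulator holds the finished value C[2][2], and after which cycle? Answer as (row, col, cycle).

(row, col, cycle) = (2, 2, 6)

WS: C[2][2] accumulates in PE[2][2]:
  @0  [2,2]  acc 0  |  →0  ↓0
  @1  [2,2]  acc 0  |  →0  ↓0
  @2  [2,2]  acc 0  |  →0  ↓0
  @3  [2,2]  acc 0  |  →0  ↓0
  @4  [2,2]  acc 156  |  →8  ↓156
  @5  [2,2]  acc 60  |  →4  ↓60
  @6  [2,2]  acc 135  |  →9  ↓135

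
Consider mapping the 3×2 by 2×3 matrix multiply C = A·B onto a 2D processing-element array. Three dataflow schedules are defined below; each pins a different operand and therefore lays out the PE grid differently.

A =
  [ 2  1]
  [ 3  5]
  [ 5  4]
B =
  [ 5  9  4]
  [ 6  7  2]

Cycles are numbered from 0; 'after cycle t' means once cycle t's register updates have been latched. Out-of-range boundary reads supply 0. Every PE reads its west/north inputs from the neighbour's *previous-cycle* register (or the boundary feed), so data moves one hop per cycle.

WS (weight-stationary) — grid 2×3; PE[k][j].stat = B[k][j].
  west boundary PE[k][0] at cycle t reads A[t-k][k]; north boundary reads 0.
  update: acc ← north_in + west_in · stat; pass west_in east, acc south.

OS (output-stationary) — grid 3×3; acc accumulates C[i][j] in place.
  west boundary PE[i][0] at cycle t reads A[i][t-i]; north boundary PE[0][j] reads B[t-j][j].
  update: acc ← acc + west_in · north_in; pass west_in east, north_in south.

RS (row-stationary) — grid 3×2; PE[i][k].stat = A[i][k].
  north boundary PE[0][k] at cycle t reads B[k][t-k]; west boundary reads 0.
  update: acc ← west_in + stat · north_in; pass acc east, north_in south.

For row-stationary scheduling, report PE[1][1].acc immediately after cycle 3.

Tracing RS — 3×2 array, target PE[1][1]:
  c0 r0c1: 0 / 0 / 0
  c0 r1c0: 0 / 0 / 0
  c0 r1c1: 0 / 0 / 0
  c1 r0c1: 16 / 16 / 6
  c1 r1c0: 15 / 15 / 5
  c1 r1c1: 0 / 0 / 0
  c2 r0c1: 25 / 25 / 7
  c2 r1c0: 27 / 27 / 9
  c2 r1c1: 45 / 45 / 6
  c3 r0c1: 10 / 10 / 2
  c3 r1c0: 12 / 12 / 4
  c3 r1c1: 62 / 62 / 7

PE[1][1].acc = 62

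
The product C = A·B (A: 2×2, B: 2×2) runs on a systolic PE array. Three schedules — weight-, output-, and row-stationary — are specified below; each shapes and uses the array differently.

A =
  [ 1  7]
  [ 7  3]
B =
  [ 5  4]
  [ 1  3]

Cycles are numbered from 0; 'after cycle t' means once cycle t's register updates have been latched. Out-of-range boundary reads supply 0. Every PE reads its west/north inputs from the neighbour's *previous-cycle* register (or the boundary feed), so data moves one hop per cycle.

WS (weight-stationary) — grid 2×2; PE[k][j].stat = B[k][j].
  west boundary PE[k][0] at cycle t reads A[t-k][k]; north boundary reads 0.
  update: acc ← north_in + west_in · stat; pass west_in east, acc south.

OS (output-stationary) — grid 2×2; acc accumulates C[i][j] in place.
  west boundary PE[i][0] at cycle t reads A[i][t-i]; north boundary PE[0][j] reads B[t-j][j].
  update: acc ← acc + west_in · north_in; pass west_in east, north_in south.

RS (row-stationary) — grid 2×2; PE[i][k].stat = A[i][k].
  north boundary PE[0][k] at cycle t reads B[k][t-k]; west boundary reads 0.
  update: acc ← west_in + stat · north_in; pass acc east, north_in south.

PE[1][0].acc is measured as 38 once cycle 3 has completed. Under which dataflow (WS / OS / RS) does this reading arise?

dataflow = OS

WS (2×2 grid), PE[1][0]:
  t=0 PE[1][0]: acc=0 h=0 v=0
  t=1 PE[1][0]: acc=12 h=7 v=12
  t=2 PE[1][0]: acc=38 h=3 v=38
  t=3 PE[1][0]: acc=0 h=0 v=0
OS (2×2 grid), PE[1][0]:
  t=0 PE[1][0]: acc=0 h=0 v=0
  t=1 PE[1][0]: acc=35 h=7 v=5
  t=2 PE[1][0]: acc=38 h=3 v=1
  t=3 PE[1][0]: acc=38 h=0 v=0
RS (2×2 grid), PE[1][0]:
  t=0 PE[1][0]: acc=0 h=0 v=0
  t=1 PE[1][0]: acc=35 h=35 v=5
  t=2 PE[1][0]: acc=28 h=28 v=4
  t=3 PE[1][0]: acc=0 h=0 v=0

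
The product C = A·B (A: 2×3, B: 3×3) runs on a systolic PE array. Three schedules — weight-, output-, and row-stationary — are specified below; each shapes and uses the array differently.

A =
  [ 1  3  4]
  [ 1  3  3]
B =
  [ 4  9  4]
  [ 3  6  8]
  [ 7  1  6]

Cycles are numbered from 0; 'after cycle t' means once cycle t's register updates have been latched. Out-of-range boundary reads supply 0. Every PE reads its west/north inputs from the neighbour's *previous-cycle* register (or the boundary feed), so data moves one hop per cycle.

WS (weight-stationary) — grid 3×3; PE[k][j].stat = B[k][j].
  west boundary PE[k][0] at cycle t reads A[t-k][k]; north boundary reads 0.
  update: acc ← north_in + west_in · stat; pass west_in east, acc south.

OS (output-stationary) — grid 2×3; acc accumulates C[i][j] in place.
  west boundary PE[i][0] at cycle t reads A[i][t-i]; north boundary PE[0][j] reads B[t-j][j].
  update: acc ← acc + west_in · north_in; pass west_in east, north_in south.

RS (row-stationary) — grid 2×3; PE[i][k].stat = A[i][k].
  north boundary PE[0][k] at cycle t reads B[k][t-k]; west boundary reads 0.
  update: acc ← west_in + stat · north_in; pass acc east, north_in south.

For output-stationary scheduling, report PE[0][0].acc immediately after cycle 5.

Tracing OS — 2×3 array, target PE[0][0]:
  t=0 PE[0][0]: acc=4 h=1 v=4
  t=1 PE[0][0]: acc=13 h=3 v=3
  t=2 PE[0][0]: acc=41 h=4 v=7
  t=3 PE[0][0]: acc=41 h=0 v=0
  t=4 PE[0][0]: acc=41 h=0 v=0
  t=5 PE[0][0]: acc=41 h=0 v=0

PE[0][0].acc = 41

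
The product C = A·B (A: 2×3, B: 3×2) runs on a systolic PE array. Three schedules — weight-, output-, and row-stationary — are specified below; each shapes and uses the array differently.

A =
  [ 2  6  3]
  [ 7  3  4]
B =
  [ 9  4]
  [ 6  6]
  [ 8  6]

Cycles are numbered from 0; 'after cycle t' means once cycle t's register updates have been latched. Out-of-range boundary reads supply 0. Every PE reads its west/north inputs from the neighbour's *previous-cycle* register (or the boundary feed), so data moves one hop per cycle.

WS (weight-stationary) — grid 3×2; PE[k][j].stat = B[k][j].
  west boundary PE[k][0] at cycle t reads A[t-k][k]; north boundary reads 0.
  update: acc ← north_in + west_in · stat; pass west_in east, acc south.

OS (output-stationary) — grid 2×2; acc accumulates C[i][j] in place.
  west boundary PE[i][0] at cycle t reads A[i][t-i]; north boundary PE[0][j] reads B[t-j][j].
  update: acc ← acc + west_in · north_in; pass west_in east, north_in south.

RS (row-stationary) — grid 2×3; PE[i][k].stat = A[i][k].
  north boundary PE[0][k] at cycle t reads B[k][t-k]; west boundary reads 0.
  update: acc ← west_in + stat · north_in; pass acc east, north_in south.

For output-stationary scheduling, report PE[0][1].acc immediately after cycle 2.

OS on a 2×2 grid — tracing PE[0][1] and its feeders:
  t=0 PE[0][0]: acc=18 h=2 v=9
  t=0 PE[0][1]: acc=0 h=0 v=0
  t=1 PE[0][0]: acc=54 h=6 v=6
  t=1 PE[0][1]: acc=8 h=2 v=4
  t=2 PE[0][0]: acc=78 h=3 v=8
  t=2 PE[0][1]: acc=44 h=6 v=6

PE[0][1].acc = 44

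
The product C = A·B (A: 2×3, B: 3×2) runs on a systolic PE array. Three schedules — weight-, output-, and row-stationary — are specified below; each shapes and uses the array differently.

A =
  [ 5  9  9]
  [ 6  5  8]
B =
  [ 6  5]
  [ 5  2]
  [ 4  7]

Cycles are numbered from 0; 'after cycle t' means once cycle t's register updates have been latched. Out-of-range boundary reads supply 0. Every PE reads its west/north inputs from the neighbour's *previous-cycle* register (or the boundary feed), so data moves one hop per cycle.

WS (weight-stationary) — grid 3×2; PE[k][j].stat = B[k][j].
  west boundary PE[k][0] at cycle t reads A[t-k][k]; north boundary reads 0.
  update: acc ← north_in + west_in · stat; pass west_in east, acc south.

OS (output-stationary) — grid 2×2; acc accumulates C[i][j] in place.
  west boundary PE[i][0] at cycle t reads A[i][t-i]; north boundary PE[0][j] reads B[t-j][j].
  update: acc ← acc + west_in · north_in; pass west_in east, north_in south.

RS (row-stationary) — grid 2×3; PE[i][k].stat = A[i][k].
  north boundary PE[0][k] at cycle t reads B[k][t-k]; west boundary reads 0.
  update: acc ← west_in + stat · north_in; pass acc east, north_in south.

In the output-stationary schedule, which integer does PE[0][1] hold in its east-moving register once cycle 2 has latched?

register = 9

OS on a 2×2 grid — tracing PE[0][1] and its feeders:
  after 0 — PE[0][0] acc=30, pass-E 5, pass-S 6
  after 0 — PE[0][1] acc=0, pass-E 0, pass-S 0
  after 1 — PE[0][0] acc=75, pass-E 9, pass-S 5
  after 1 — PE[0][1] acc=25, pass-E 5, pass-S 5
  after 2 — PE[0][0] acc=111, pass-E 9, pass-S 4
  after 2 — PE[0][1] acc=43, pass-E 9, pass-S 2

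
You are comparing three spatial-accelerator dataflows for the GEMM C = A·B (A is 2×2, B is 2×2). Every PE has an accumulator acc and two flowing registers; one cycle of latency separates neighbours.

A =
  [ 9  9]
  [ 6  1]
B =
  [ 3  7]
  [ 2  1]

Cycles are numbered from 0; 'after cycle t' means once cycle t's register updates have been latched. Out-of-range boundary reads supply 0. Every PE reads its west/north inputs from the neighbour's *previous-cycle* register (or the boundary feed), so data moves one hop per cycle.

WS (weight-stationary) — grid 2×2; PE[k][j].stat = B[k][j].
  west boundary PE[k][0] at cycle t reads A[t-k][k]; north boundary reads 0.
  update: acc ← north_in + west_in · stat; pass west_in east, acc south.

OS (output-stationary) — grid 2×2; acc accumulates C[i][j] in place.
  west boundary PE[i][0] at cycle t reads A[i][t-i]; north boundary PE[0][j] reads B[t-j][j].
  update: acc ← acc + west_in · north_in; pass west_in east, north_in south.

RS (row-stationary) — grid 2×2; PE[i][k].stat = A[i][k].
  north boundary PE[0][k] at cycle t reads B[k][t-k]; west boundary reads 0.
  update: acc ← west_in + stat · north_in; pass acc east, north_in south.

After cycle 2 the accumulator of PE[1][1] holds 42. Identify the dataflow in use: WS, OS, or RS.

dataflow = OS

WS (2×2 grid), PE[1][1]:
  t=0 PE[1][1]: acc=0 h=0 v=0
  t=1 PE[1][1]: acc=0 h=0 v=0
  t=2 PE[1][1]: acc=72 h=9 v=72
OS (2×2 grid), PE[1][1]:
  t=0 PE[1][1]: acc=0 h=0 v=0
  t=1 PE[1][1]: acc=0 h=0 v=0
  t=2 PE[1][1]: acc=42 h=6 v=7
RS (2×2 grid), PE[1][1]:
  t=0 PE[1][1]: acc=0 h=0 v=0
  t=1 PE[1][1]: acc=0 h=0 v=0
  t=2 PE[1][1]: acc=20 h=20 v=2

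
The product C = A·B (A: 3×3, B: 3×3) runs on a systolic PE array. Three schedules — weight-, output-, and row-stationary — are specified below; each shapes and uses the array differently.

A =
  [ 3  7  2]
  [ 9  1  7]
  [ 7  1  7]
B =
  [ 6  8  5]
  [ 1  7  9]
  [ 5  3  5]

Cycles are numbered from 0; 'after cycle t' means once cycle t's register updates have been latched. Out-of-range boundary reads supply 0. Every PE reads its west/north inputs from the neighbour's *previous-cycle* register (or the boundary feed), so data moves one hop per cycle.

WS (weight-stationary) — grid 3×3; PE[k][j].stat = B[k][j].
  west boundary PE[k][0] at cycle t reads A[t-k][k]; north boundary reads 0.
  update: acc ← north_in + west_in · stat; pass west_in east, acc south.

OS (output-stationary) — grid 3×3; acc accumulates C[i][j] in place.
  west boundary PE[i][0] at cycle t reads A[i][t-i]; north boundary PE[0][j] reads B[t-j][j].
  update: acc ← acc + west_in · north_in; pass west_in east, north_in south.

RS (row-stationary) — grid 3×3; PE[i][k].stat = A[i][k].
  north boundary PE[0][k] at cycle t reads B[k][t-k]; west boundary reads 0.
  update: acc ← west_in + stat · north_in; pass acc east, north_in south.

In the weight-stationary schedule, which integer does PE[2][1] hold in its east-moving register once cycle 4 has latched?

register = 7

WS 3×3: PE[2][1] cycle-by-cycle (with neighbour feeds):
  cycle 0: PE[1][1] → acc 0, east 0, south 0
  cycle 0: PE[2][0] → acc 0, east 0, south 0
  cycle 0: PE[2][1] → acc 0, east 0, south 0
  cycle 1: PE[1][1] → acc 0, east 0, south 0
  cycle 1: PE[2][0] → acc 0, east 0, south 0
  cycle 1: PE[2][1] → acc 0, east 0, south 0
  cycle 2: PE[1][1] → acc 73, east 7, south 73
  cycle 2: PE[2][0] → acc 35, east 2, south 35
  cycle 2: PE[2][1] → acc 0, east 0, south 0
  cycle 3: PE[1][1] → acc 79, east 1, south 79
  cycle 3: PE[2][0] → acc 90, east 7, south 90
  cycle 3: PE[2][1] → acc 79, east 2, south 79
  cycle 4: PE[1][1] → acc 63, east 1, south 63
  cycle 4: PE[2][0] → acc 78, east 7, south 78
  cycle 4: PE[2][1] → acc 100, east 7, south 100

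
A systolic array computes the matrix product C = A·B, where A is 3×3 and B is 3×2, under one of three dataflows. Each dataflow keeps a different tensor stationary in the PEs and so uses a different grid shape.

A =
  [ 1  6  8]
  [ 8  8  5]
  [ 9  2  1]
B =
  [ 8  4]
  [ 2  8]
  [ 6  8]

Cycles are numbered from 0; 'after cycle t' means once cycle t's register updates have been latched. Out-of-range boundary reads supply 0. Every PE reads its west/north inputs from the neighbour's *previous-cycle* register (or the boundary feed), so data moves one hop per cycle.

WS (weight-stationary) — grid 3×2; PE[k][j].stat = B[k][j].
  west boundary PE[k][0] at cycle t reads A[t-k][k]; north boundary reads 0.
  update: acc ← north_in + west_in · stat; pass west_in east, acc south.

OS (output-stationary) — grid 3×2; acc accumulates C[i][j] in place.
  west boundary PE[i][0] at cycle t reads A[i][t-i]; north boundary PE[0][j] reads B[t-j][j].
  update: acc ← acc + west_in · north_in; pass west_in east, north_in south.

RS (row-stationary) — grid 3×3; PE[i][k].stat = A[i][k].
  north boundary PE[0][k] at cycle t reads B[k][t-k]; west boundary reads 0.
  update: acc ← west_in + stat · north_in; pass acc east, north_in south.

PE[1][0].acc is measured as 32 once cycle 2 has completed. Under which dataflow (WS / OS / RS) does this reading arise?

dataflow = RS

— WS: 3×2; PE[1][0] trace:
  [0] (1,0) acc=0 (h:0 v:0)
  [1] (1,0) acc=20 (h:6 v:20)
  [2] (1,0) acc=80 (h:8 v:80)
— OS: 3×2; PE[1][0] trace:
  [0] (1,0) acc=0 (h:0 v:0)
  [1] (1,0) acc=64 (h:8 v:8)
  [2] (1,0) acc=80 (h:8 v:2)
— RS: 3×3; PE[1][0] trace:
  [0] (1,0) acc=0 (h:0 v:0)
  [1] (1,0) acc=64 (h:64 v:8)
  [2] (1,0) acc=32 (h:32 v:4)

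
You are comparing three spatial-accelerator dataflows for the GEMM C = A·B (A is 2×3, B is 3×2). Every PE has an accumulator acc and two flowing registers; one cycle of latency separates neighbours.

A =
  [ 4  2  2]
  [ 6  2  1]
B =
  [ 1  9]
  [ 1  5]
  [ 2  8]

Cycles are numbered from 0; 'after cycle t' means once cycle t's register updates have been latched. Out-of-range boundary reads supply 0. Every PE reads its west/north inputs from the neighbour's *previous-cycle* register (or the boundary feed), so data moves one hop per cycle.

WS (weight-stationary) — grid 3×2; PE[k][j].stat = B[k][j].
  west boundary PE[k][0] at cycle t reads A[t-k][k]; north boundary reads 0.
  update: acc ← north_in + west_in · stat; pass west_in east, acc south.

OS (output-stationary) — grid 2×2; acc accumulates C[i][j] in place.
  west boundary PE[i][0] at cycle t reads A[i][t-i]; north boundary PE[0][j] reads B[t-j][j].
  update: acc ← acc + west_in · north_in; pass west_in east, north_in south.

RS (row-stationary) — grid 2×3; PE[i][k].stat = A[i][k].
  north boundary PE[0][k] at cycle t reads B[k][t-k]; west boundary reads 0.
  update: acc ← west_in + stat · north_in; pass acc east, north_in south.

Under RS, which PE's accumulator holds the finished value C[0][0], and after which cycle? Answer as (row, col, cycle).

RS — PE[0][2] is where C[0][0] collects:
  step 0 · PE0,2: acc=0; fwd→0 fwd↓0
  step 1 · PE0,2: acc=0; fwd→0 fwd↓0
  step 2 · PE0,2: acc=10; fwd→10 fwd↓2

(row, col, cycle) = (0, 2, 2)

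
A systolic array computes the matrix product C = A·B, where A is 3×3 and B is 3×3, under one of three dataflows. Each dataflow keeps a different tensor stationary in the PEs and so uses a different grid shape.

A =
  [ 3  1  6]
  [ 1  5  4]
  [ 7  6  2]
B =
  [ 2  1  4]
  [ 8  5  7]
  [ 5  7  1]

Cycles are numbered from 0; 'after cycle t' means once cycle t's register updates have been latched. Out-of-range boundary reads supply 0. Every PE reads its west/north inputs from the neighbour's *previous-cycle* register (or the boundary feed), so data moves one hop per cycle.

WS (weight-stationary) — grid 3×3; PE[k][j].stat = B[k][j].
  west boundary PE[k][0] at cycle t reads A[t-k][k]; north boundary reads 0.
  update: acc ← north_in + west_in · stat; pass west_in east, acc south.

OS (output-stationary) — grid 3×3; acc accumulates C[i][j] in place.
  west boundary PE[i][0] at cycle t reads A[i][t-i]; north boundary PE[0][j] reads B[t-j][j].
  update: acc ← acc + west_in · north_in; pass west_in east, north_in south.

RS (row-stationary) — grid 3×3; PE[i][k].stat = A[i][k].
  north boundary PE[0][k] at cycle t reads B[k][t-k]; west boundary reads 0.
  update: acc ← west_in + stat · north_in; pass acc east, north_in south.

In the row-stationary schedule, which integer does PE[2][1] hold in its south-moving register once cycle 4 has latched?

register = 5

RS on a 3×3 grid — tracing PE[2][1] and its feeders:
  cycle 0: PE[1][1] → acc 0, east 0, south 0
  cycle 0: PE[2][0] → acc 0, east 0, south 0
  cycle 0: PE[2][1] → acc 0, east 0, south 0
  cycle 1: PE[1][1] → acc 0, east 0, south 0
  cycle 1: PE[2][0] → acc 0, east 0, south 0
  cycle 1: PE[2][1] → acc 0, east 0, south 0
  cycle 2: PE[1][1] → acc 42, east 42, south 8
  cycle 2: PE[2][0] → acc 14, east 14, south 2
  cycle 2: PE[2][1] → acc 0, east 0, south 0
  cycle 3: PE[1][1] → acc 26, east 26, south 5
  cycle 3: PE[2][0] → acc 7, east 7, south 1
  cycle 3: PE[2][1] → acc 62, east 62, south 8
  cycle 4: PE[1][1] → acc 39, east 39, south 7
  cycle 4: PE[2][0] → acc 28, east 28, south 4
  cycle 4: PE[2][1] → acc 37, east 37, south 5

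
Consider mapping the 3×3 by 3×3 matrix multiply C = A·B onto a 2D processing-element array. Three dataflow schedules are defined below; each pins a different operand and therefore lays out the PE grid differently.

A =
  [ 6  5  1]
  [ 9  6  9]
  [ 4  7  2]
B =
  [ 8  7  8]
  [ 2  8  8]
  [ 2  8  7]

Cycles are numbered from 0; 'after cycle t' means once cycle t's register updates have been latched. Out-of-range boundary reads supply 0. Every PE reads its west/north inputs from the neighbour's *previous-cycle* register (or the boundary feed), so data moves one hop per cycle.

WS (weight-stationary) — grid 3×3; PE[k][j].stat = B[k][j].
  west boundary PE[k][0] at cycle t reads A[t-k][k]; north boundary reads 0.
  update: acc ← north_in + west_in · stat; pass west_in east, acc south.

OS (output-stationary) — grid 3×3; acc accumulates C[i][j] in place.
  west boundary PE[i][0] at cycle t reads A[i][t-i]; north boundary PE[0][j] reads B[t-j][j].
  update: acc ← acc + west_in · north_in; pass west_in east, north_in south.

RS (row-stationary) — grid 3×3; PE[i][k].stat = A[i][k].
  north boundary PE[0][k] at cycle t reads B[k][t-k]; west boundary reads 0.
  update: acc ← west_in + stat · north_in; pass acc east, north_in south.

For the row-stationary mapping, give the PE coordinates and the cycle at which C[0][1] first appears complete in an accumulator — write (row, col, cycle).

(row, col, cycle) = (0, 2, 3)

Under RS, C[0][1] lands at PE[0][2]:
  0: (0,2).acc=0  regs=<0,0>
  1: (0,2).acc=0  regs=<0,0>
  2: (0,2).acc=60  regs=<60,2>
  3: (0,2).acc=90  regs=<90,8>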